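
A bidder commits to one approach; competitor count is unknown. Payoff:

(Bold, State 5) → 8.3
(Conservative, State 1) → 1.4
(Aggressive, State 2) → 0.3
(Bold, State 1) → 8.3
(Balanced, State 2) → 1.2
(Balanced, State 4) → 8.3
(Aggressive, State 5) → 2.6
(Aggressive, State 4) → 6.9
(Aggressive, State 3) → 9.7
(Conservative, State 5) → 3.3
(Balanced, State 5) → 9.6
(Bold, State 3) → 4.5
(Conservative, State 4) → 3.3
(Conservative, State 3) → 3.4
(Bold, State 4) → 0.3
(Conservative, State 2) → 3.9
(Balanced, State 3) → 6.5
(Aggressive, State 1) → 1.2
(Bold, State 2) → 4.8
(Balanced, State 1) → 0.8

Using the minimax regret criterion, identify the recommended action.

Column bests: State 1=8.3, State 2=4.8, State 3=9.7, State 4=8.3, State 5=9.6.
Conservative regrets: 6.9, 0.9, 6.3, 5.0, 6.3 → max 6.9
Balanced regrets: 7.5, 3.6, 3.2, 0.0, 0.0 → max 7.5
Aggressive regrets: 7.1, 4.5, 0.0, 1.4, 7.0 → max 7.1
Bold regrets: 0.0, 0.0, 5.2, 8.0, 1.3 → max 8.0
Smallest max regret = 6.9 → Conservative.

Conservative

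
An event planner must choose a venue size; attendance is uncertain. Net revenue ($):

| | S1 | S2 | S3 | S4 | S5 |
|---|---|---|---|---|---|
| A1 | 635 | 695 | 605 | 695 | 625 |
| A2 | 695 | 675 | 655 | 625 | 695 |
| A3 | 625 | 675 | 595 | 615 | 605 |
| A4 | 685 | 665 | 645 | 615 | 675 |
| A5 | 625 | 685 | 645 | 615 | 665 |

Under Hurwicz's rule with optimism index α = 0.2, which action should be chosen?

A1: 0.2·695 + 0.8·605 = 623
A2: 0.2·695 + 0.8·625 = 639
A3: 0.2·675 + 0.8·595 = 611
A4: 0.2·685 + 0.8·615 = 629
A5: 0.2·685 + 0.8·615 = 629
Highest Hurwicz score = 639 → A2.

A2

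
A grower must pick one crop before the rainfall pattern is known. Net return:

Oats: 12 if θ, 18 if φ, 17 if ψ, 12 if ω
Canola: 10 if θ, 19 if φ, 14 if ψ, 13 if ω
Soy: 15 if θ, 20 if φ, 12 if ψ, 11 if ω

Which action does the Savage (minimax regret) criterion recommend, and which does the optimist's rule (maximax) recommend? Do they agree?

Column bests: θ=15, φ=20, ψ=17, ω=13.
Oats regrets: 3, 2, 0, 1 → max 3
Canola regrets: 5, 1, 3, 0 → max 5
Soy regrets: 0, 0, 5, 2 → max 5
Smallest max regret = 3 → Oats.
Row maxima: Oats=18, Canola=19, Soy=20
Best best-case = 20 → Soy.

minimax regret → Oats; maximax → Soy (disagree)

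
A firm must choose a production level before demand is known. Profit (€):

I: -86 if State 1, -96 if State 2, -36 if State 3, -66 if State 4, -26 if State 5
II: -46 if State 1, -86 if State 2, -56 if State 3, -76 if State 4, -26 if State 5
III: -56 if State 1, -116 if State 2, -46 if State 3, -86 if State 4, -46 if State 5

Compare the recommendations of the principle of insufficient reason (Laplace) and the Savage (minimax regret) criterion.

Row averages: I=-62, II=-58, III=-70
Highest average = -58 → II.
Column bests: State 1=-46, State 2=-86, State 3=-36, State 4=-66, State 5=-26.
I regrets: 40, 10, 0, 0, 0 → max 40
II regrets: 0, 0, 20, 10, 0 → max 20
III regrets: 10, 30, 10, 20, 20 → max 30
Smallest max regret = 20 → II.

laplace → II; minimax regret → II (agree)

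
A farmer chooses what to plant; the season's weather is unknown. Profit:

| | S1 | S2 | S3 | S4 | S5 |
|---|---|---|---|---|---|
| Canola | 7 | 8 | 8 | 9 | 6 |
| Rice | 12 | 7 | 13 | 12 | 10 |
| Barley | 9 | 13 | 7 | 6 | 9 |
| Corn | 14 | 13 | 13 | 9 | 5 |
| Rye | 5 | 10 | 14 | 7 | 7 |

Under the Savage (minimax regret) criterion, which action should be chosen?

Corn

Column bests: S1=14, S2=13, S3=14, S4=12, S5=10.
Canola regrets: 7, 5, 6, 3, 4 → max 7
Rice regrets: 2, 6, 1, 0, 0 → max 6
Barley regrets: 5, 0, 7, 6, 1 → max 7
Corn regrets: 0, 0, 1, 3, 5 → max 5
Rye regrets: 9, 3, 0, 5, 3 → max 9
Smallest max regret = 5 → Corn.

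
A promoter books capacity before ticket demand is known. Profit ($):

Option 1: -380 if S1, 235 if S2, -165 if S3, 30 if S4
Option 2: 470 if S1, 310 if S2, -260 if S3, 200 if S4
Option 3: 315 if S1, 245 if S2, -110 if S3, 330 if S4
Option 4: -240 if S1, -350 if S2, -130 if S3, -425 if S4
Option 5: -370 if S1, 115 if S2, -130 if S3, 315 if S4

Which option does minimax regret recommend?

Column bests: S1=470, S2=310, S3=-110, S4=330.
Option 1 regrets: 850, 75, 55, 300 → max 850
Option 2 regrets: 0, 0, 150, 130 → max 150
Option 3 regrets: 155, 65, 0, 0 → max 155
Option 4 regrets: 710, 660, 20, 755 → max 755
Option 5 regrets: 840, 195, 20, 15 → max 840
Smallest max regret = 150 → Option 2.

Option 2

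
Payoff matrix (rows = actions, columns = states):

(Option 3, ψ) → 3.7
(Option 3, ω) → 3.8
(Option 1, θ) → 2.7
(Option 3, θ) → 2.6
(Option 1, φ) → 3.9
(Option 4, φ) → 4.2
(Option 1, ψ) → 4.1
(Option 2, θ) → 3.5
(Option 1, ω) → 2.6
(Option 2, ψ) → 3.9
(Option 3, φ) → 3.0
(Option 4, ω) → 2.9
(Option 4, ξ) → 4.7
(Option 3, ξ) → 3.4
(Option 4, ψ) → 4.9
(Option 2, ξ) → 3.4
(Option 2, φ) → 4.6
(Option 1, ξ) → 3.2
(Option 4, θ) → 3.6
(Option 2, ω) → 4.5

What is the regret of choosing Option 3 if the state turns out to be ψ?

1.2

Best payoff under ψ is 4.9.
Regret = 4.9 − 3.7 = 1.2.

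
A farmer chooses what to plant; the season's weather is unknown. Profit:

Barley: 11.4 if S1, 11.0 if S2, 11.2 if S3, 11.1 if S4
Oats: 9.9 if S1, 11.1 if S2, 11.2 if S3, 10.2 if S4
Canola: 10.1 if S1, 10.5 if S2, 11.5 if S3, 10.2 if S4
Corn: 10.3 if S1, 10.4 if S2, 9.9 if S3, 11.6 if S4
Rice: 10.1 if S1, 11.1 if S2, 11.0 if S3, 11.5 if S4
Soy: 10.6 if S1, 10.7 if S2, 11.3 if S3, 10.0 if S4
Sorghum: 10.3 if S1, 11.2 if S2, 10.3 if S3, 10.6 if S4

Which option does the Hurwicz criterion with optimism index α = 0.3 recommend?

Barley

Barley: 0.3·11.4 + 0.7·11.0 = 11.12
Oats: 0.3·11.2 + 0.7·9.9 = 10.29
Canola: 0.3·11.5 + 0.7·10.1 = 10.52
Corn: 0.3·11.6 + 0.7·9.9 = 10.41
Rice: 0.3·11.5 + 0.7·10.1 = 10.52
Soy: 0.3·11.3 + 0.7·10.0 = 10.39
Sorghum: 0.3·11.2 + 0.7·10.3 = 10.57
Highest Hurwicz score = 11.12 → Barley.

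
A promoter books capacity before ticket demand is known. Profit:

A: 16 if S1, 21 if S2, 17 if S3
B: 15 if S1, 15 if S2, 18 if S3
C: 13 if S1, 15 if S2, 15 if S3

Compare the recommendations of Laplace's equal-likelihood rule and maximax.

laplace → A; maximax → A (agree)

Row averages: A=18, B=16, C=43/3
Highest average = 18 → A.
Row maxima: A=21, B=18, C=15
Best best-case = 21 → A.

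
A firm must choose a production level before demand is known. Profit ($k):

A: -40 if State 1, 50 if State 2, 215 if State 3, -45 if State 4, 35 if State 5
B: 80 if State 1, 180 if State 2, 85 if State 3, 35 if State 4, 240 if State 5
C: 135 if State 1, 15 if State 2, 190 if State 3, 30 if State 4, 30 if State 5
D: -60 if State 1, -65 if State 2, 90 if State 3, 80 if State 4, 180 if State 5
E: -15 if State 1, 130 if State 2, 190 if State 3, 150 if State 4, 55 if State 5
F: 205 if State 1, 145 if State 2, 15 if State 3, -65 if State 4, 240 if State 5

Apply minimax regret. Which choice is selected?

Column bests: State 1=205, State 2=180, State 3=215, State 4=150, State 5=240.
A regrets: 245, 130, 0, 195, 205 → max 245
B regrets: 125, 0, 130, 115, 0 → max 130
C regrets: 70, 165, 25, 120, 210 → max 210
D regrets: 265, 245, 125, 70, 60 → max 265
E regrets: 220, 50, 25, 0, 185 → max 220
F regrets: 0, 35, 200, 215, 0 → max 215
Smallest max regret = 130 → B.

B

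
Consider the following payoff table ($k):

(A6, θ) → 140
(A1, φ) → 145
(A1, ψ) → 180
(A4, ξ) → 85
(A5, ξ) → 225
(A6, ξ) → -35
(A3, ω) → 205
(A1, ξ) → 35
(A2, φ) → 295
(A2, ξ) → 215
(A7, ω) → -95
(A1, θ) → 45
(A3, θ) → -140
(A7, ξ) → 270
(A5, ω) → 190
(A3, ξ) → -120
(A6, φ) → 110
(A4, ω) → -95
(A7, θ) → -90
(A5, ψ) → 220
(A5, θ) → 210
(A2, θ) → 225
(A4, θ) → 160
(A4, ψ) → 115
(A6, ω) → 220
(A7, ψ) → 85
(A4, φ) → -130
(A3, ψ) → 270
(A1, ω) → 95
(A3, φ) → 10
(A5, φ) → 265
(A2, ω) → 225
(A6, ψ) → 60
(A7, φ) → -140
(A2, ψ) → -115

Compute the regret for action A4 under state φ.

425

Best payoff under φ is 295.
Regret = 295 − (-130) = 425.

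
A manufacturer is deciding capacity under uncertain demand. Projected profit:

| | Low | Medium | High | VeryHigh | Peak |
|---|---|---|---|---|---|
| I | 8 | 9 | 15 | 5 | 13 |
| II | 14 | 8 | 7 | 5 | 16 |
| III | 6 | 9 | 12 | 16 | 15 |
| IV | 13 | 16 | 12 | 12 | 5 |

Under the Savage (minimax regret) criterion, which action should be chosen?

Column bests: Low=14, Medium=16, High=15, VeryHigh=16, Peak=16.
I regrets: 6, 7, 0, 11, 3 → max 11
II regrets: 0, 8, 8, 11, 0 → max 11
III regrets: 8, 7, 3, 0, 1 → max 8
IV regrets: 1, 0, 3, 4, 11 → max 11
Smallest max regret = 8 → III.

III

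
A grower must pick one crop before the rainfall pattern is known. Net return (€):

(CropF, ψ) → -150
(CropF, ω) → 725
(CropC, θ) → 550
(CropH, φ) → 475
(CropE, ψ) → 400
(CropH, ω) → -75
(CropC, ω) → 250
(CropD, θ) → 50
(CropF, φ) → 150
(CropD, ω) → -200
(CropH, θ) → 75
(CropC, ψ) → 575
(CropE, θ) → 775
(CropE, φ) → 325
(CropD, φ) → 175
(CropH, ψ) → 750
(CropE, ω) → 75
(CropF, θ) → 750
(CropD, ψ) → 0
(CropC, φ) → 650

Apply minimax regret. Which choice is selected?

CropC

Column bests: θ=775, φ=650, ψ=750, ω=725.
CropD regrets: 725, 475, 750, 925 → max 925
CropE regrets: 0, 325, 350, 650 → max 650
CropC regrets: 225, 0, 175, 475 → max 475
CropF regrets: 25, 500, 900, 0 → max 900
CropH regrets: 700, 175, 0, 800 → max 800
Smallest max regret = 475 → CropC.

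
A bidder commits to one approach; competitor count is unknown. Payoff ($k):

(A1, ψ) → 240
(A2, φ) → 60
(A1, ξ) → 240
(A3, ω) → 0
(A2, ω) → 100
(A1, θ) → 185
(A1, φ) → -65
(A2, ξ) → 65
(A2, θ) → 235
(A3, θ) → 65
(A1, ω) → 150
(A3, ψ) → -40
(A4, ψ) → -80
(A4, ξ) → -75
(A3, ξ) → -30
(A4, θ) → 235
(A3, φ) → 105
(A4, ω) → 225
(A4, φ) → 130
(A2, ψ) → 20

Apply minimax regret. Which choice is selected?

A1

Column bests: θ=235, φ=130, ψ=240, ω=225, ξ=240.
A1 regrets: 50, 195, 0, 75, 0 → max 195
A2 regrets: 0, 70, 220, 125, 175 → max 220
A3 regrets: 170, 25, 280, 225, 270 → max 280
A4 regrets: 0, 0, 320, 0, 315 → max 320
Smallest max regret = 195 → A1.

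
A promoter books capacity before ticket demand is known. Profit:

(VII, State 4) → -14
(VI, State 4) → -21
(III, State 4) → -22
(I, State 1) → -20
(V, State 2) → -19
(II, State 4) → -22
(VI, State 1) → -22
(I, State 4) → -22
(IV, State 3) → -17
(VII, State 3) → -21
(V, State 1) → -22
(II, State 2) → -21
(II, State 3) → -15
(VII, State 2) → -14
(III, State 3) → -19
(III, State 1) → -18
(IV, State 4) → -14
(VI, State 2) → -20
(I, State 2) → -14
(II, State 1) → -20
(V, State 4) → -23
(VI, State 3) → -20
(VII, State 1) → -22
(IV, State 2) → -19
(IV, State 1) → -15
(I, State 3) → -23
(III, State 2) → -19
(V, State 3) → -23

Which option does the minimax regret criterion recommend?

Column bests: State 1=-15, State 2=-14, State 3=-15, State 4=-14.
I regrets: 5, 0, 8, 8 → max 8
II regrets: 5, 7, 0, 8 → max 8
III regrets: 3, 5, 4, 8 → max 8
IV regrets: 0, 5, 2, 0 → max 5
V regrets: 7, 5, 8, 9 → max 9
VI regrets: 7, 6, 5, 7 → max 7
VII regrets: 7, 0, 6, 0 → max 7
Smallest max regret = 5 → IV.

IV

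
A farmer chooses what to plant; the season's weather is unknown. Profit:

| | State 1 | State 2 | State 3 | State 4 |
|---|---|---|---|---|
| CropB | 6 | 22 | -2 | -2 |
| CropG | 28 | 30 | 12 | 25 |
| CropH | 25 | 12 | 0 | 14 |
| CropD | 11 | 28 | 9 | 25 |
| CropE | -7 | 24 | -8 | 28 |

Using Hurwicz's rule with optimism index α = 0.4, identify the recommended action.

CropB: 0.4·22 + 0.6·(-2) = 7.6
CropG: 0.4·30 + 0.6·12 = 19.2
CropH: 0.4·25 + 0.6·0 = 10
CropD: 0.4·28 + 0.6·9 = 16.6
CropE: 0.4·28 + 0.6·(-8) = 6.4
Highest Hurwicz score = 19.2 → CropG.

CropG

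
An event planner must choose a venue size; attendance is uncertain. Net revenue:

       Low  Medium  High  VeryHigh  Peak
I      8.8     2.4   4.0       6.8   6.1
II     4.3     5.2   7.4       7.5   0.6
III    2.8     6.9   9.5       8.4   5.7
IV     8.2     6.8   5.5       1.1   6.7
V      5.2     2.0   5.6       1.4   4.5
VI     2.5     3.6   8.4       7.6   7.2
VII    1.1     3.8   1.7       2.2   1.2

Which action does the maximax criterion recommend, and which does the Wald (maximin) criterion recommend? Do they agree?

Row maxima: I=8.8, II=7.5, III=9.5, IV=8.2, V=5.6, VI=8.4, VII=3.8
Best best-case = 9.5 → III.
Row minima: I=2.4, II=0.6, III=2.8, IV=1.1, V=1.4, VI=2.5, VII=1.1
Best worst-case = 2.8 → III.

maximax → III; maximin → III (agree)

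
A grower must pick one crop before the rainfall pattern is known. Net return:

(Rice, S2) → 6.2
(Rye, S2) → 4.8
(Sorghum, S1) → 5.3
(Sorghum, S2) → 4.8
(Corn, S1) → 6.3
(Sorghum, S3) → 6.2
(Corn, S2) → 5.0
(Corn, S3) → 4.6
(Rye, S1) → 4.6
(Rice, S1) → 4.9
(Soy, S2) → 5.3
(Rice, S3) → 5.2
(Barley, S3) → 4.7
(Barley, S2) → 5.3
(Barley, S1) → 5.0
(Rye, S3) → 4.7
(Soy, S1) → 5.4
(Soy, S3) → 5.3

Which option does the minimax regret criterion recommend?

Column bests: S1=6.3, S2=6.2, S3=6.2.
Soy regrets: 0.9, 0.9, 0.9 → max 0.9
Rice regrets: 1.4, 0.0, 1.0 → max 1.4
Rye regrets: 1.7, 1.4, 1.5 → max 1.7
Sorghum regrets: 1.0, 1.4, 0.0 → max 1.4
Corn regrets: 0.0, 1.2, 1.6 → max 1.6
Barley regrets: 1.3, 0.9, 1.5 → max 1.5
Smallest max regret = 0.9 → Soy.

Soy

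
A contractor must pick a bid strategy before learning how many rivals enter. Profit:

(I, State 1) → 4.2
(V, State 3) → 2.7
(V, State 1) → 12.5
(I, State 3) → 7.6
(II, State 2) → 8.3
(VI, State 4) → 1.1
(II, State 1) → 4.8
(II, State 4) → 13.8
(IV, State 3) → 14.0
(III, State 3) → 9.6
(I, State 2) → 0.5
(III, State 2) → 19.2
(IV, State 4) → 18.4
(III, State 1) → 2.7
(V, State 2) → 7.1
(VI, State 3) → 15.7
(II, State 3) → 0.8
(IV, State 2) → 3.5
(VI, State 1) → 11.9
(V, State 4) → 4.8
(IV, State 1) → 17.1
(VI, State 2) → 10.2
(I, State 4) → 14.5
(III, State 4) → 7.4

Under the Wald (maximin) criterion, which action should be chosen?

Row minima: I=0.5, II=0.8, III=2.7, IV=3.5, V=2.7, VI=1.1
Best worst-case = 3.5 → IV.

IV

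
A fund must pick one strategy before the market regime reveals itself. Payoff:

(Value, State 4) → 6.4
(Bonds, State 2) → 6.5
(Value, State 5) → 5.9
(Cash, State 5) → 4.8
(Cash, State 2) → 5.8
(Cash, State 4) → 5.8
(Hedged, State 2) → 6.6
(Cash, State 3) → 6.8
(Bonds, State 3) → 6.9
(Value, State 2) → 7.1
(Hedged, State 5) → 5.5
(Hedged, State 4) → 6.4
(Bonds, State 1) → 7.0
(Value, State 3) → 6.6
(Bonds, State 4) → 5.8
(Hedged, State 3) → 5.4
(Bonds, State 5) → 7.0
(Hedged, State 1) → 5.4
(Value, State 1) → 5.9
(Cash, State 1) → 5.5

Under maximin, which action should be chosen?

Row minima: Hedged=5.4, Cash=4.8, Bonds=5.8, Value=5.9
Best worst-case = 5.9 → Value.

Value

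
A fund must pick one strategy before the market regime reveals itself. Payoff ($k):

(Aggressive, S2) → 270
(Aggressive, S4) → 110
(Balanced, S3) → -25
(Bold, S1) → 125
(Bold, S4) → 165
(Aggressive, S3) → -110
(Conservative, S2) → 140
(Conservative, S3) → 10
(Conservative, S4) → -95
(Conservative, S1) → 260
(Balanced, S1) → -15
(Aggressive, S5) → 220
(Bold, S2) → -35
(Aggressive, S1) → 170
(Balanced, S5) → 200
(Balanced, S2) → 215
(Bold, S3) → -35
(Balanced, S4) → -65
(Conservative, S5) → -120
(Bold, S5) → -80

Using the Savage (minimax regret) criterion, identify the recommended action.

Column bests: S1=260, S2=270, S3=10, S4=165, S5=220.
Conservative regrets: 0, 130, 0, 260, 340 → max 340
Balanced regrets: 275, 55, 35, 230, 20 → max 275
Aggressive regrets: 90, 0, 120, 55, 0 → max 120
Bold regrets: 135, 305, 45, 0, 300 → max 305
Smallest max regret = 120 → Aggressive.

Aggressive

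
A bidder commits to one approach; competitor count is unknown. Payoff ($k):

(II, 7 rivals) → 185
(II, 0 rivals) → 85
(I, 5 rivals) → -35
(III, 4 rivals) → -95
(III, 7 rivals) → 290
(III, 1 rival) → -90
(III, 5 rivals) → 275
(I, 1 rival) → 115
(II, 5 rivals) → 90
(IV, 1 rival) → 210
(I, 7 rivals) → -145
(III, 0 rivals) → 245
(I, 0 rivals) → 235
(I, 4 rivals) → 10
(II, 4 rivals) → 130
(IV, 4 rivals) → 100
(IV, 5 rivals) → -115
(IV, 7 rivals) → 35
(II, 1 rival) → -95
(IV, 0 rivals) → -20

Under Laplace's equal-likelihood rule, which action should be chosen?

Row averages: I=36, II=79, III=125, IV=42
Highest average = 125 → III.

III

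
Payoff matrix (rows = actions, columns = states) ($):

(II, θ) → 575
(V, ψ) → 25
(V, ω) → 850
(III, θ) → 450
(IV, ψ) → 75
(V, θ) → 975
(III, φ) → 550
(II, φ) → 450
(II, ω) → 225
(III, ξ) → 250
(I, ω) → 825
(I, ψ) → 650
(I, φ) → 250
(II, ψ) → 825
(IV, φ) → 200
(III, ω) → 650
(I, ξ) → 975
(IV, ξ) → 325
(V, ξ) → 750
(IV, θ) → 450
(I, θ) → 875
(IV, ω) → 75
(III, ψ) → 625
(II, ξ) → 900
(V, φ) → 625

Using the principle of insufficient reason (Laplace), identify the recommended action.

Row averages: I=715, II=595, III=505, IV=225, V=645
Highest average = 715 → I.

I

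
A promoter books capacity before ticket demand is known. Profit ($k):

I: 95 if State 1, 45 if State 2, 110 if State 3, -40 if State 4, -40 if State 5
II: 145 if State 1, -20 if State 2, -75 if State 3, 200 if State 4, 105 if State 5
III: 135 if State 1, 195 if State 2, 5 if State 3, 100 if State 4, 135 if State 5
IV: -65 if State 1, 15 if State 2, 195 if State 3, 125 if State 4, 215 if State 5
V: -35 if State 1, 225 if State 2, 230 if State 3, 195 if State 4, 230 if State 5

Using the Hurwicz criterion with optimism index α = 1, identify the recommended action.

I: 1·110 + 0·(-40) = 110
II: 1·200 + 0·(-75) = 200
III: 1·195 + 0·5 = 195
IV: 1·215 + 0·(-65) = 215
V: 1·230 + 0·(-35) = 230
Highest Hurwicz score = 230 → V.

V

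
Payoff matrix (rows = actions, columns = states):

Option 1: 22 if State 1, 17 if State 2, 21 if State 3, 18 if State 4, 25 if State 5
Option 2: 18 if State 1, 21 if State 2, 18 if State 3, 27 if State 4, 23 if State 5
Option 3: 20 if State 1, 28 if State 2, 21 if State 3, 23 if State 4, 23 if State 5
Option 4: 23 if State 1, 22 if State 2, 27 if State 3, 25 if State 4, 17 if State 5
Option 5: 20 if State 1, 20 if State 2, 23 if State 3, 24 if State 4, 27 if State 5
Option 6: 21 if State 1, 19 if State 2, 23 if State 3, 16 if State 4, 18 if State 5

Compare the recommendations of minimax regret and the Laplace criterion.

minimax regret → Option 3; laplace → Option 3 (agree)

Column bests: State 1=23, State 2=28, State 3=27, State 4=27, State 5=27.
Option 1 regrets: 1, 11, 6, 9, 2 → max 11
Option 2 regrets: 5, 7, 9, 0, 4 → max 9
Option 3 regrets: 3, 0, 6, 4, 4 → max 6
Option 4 regrets: 0, 6, 0, 2, 10 → max 10
Option 5 regrets: 3, 8, 4, 3, 0 → max 8
Option 6 regrets: 2, 9, 4, 11, 9 → max 11
Smallest max regret = 6 → Option 3.
Row averages: Option 1=20.6, Option 2=21.4, Option 3=23, Option 4=22.8, Option 5=22.8, Option 6=19.4
Highest average = 23 → Option 3.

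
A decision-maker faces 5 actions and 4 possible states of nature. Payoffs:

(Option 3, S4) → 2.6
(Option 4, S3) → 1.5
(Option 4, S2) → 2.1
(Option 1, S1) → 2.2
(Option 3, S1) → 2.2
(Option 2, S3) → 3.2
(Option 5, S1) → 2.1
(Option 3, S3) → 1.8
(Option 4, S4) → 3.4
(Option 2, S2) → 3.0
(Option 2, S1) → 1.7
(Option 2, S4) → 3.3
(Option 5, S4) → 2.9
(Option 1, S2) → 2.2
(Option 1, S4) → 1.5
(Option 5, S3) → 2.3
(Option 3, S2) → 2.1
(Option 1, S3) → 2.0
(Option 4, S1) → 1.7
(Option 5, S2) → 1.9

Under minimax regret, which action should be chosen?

Option 2

Column bests: S1=2.2, S2=3.0, S3=3.2, S4=3.4.
Option 1 regrets: 0.0, 0.8, 1.2, 1.9 → max 1.9
Option 2 regrets: 0.5, 0.0, 0.0, 0.1 → max 0.5
Option 3 regrets: 0.0, 0.9, 1.4, 0.8 → max 1.4
Option 4 regrets: 0.5, 0.9, 1.7, 0.0 → max 1.7
Option 5 regrets: 0.1, 1.1, 0.9, 0.5 → max 1.1
Smallest max regret = 0.5 → Option 2.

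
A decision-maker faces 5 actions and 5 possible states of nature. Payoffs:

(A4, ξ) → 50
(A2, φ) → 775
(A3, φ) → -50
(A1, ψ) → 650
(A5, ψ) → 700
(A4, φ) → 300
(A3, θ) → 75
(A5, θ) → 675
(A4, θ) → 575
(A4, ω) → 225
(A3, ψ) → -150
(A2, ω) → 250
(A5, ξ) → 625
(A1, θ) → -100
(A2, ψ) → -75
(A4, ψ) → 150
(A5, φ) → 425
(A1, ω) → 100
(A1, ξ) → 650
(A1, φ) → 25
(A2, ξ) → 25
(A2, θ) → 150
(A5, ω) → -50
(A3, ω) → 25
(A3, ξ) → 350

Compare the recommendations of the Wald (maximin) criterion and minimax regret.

Row minima: A1=-100, A2=-75, A3=-150, A4=50, A5=-50
Best worst-case = 50 → A4.
Column bests: θ=675, φ=775, ψ=700, ω=250, ξ=650.
A1 regrets: 775, 750, 50, 150, 0 → max 775
A2 regrets: 525, 0, 775, 0, 625 → max 775
A3 regrets: 600, 825, 850, 225, 300 → max 850
A4 regrets: 100, 475, 550, 25, 600 → max 600
A5 regrets: 0, 350, 0, 300, 25 → max 350
Smallest max regret = 350 → A5.

maximin → A4; minimax regret → A5 (disagree)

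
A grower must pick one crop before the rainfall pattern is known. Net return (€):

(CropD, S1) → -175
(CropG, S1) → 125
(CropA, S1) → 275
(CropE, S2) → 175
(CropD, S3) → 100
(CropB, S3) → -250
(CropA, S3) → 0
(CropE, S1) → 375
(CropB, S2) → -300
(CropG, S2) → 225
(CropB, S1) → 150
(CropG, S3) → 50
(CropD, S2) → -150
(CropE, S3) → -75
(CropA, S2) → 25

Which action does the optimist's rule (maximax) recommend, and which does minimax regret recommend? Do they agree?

maximax → CropE; minimax regret → CropE (agree)

Row maxima: CropA=275, CropE=375, CropB=150, CropG=225, CropD=100
Best best-case = 375 → CropE.
Column bests: S1=375, S2=225, S3=100.
CropA regrets: 100, 200, 100 → max 200
CropE regrets: 0, 50, 175 → max 175
CropB regrets: 225, 525, 350 → max 525
CropG regrets: 250, 0, 50 → max 250
CropD regrets: 550, 375, 0 → max 550
Smallest max regret = 175 → CropE.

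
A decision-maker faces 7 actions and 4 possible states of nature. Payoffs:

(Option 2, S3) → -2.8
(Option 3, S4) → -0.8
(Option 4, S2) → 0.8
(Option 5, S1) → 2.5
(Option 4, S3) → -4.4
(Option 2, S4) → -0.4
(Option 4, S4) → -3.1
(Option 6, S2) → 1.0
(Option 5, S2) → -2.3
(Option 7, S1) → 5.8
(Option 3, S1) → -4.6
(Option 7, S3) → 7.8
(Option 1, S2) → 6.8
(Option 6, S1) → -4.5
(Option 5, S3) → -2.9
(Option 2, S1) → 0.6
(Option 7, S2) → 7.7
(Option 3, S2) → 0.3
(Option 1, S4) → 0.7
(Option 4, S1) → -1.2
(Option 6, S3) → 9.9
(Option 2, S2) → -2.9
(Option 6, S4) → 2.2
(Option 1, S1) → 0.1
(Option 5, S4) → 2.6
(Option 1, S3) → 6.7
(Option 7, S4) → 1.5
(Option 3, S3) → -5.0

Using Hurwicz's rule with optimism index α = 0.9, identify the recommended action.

Option 1: 0.9·6.8 + 0.1·0.1 = 6.13
Option 2: 0.9·0.6 + 0.1·(-2.9) = 0.25
Option 3: 0.9·0.3 + 0.1·(-5.0) = -0.23
Option 4: 0.9·0.8 + 0.1·(-4.4) = 0.28
Option 5: 0.9·2.6 + 0.1·(-2.9) = 2.05
Option 6: 0.9·9.9 + 0.1·(-4.5) = 8.46
Option 7: 0.9·7.8 + 0.1·1.5 = 7.17
Highest Hurwicz score = 8.46 → Option 6.

Option 6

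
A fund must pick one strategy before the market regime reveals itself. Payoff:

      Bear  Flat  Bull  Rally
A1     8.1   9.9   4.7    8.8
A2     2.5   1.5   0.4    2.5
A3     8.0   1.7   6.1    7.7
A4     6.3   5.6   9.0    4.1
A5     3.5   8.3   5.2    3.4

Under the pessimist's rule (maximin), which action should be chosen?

A1

Row minima: A1=4.7, A2=0.4, A3=1.7, A4=4.1, A5=3.4
Best worst-case = 4.7 → A1.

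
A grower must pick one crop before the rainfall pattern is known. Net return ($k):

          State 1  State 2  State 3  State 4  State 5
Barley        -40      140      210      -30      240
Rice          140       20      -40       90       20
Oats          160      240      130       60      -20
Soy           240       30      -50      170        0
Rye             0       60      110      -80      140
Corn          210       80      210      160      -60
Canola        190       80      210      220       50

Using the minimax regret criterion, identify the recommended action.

Column bests: State 1=240, State 2=240, State 3=210, State 4=220, State 5=240.
Barley regrets: 280, 100, 0, 250, 0 → max 280
Rice regrets: 100, 220, 250, 130, 220 → max 250
Oats regrets: 80, 0, 80, 160, 260 → max 260
Soy regrets: 0, 210, 260, 50, 240 → max 260
Rye regrets: 240, 180, 100, 300, 100 → max 300
Corn regrets: 30, 160, 0, 60, 300 → max 300
Canola regrets: 50, 160, 0, 0, 190 → max 190
Smallest max regret = 190 → Canola.

Canola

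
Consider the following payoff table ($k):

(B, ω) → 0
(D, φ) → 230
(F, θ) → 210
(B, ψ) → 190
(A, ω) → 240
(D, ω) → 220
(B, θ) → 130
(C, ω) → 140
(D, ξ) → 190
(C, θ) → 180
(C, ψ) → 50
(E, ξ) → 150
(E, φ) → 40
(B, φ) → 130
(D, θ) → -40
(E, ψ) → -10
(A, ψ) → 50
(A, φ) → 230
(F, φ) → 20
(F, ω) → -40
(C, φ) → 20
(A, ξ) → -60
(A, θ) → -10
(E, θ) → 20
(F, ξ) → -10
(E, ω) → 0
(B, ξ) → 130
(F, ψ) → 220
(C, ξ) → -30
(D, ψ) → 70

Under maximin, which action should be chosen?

B

Row minima: A=-60, B=0, C=-30, D=-40, E=-10, F=-40
Best worst-case = 0 → B.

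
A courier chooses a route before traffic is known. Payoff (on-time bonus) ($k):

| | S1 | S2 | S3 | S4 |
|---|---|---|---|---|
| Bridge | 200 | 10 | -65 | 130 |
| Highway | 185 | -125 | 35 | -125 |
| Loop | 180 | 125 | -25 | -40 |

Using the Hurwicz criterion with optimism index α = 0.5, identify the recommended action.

Loop

Bridge: 0.5·200 + 0.5·(-65) = 67.5
Highway: 0.5·185 + 0.5·(-125) = 30
Loop: 0.5·180 + 0.5·(-40) = 70
Highest Hurwicz score = 70 → Loop.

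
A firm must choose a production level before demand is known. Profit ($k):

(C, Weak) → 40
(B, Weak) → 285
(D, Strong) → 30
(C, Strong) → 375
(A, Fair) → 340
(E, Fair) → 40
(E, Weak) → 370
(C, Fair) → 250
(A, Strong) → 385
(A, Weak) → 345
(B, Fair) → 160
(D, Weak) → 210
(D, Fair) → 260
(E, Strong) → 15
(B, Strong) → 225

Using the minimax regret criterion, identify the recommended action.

A

Column bests: Weak=370, Fair=340, Strong=385.
A regrets: 25, 0, 0 → max 25
B regrets: 85, 180, 160 → max 180
C regrets: 330, 90, 10 → max 330
D regrets: 160, 80, 355 → max 355
E regrets: 0, 300, 370 → max 370
Smallest max regret = 25 → A.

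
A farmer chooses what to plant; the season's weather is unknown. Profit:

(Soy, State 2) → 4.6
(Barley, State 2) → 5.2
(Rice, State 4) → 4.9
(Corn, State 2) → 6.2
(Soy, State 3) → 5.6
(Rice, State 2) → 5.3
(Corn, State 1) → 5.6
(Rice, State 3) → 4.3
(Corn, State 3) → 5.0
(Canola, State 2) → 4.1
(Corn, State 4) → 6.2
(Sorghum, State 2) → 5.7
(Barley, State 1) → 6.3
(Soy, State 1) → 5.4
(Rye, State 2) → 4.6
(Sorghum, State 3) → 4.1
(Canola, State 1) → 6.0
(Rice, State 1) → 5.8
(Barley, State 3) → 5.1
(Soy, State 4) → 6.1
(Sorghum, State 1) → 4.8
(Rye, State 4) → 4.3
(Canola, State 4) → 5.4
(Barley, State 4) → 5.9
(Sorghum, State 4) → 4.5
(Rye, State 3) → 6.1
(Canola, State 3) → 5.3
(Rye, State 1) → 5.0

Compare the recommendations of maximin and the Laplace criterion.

Row minima: Rice=4.3, Canola=4.1, Rye=4.3, Barley=5.1, Sorghum=4.1, Soy=4.6, Corn=5.0
Best worst-case = 5.1 → Barley.
Row averages: Rice=5.075, Canola=5.2, Rye=5, Barley=5.625, Sorghum=4.775, Soy=5.425, Corn=5.75
Highest average = 5.75 → Corn.

maximin → Barley; laplace → Corn (disagree)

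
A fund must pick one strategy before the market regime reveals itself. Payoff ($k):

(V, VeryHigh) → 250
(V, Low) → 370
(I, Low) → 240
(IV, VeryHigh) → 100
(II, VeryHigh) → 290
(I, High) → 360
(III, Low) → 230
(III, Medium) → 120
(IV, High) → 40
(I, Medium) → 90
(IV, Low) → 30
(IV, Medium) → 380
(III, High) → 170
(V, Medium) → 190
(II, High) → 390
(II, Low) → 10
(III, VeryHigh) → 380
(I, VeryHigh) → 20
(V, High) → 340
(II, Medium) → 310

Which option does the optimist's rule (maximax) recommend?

Row maxima: I=360, II=390, III=380, IV=380, V=370
Best best-case = 390 → II.

II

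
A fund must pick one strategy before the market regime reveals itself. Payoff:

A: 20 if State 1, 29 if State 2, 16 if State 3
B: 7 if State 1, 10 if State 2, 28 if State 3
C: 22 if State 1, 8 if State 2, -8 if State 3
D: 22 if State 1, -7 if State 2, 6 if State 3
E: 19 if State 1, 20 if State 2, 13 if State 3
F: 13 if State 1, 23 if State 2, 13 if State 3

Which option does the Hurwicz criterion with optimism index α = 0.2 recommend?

A: 0.2·29 + 0.8·16 = 18.6
B: 0.2·28 + 0.8·7 = 11.2
C: 0.2·22 + 0.8·(-8) = -2
D: 0.2·22 + 0.8·(-7) = -1.2
E: 0.2·20 + 0.8·13 = 14.4
F: 0.2·23 + 0.8·13 = 15
Highest Hurwicz score = 18.6 → A.

A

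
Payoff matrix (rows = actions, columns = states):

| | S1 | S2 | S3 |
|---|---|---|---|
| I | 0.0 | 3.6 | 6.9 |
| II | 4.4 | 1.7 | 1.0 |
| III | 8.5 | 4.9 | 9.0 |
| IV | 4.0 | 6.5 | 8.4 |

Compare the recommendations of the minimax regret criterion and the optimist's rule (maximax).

Column bests: S1=8.5, S2=6.5, S3=9.0.
I regrets: 8.5, 2.9, 2.1 → max 8.5
II regrets: 4.1, 4.8, 8.0 → max 8.0
III regrets: 0.0, 1.6, 0.0 → max 1.6
IV regrets: 4.5, 0.0, 0.6 → max 4.5
Smallest max regret = 1.6 → III.
Row maxima: I=6.9, II=4.4, III=9.0, IV=8.4
Best best-case = 9.0 → III.

minimax regret → III; maximax → III (agree)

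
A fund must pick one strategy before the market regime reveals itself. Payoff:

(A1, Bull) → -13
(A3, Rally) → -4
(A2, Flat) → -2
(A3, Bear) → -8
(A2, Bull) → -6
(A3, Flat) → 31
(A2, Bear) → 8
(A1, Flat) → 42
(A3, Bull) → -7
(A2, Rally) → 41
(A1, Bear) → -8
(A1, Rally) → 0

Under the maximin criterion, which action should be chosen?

A2

Row minima: A1=-13, A2=-6, A3=-8
Best worst-case = -6 → A2.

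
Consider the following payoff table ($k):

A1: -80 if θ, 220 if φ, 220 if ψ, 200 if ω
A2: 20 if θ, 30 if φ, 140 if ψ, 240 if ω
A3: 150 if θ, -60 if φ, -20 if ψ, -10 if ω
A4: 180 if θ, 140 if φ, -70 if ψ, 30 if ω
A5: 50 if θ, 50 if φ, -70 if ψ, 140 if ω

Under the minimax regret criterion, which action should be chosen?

A2

Column bests: θ=180, φ=220, ψ=220, ω=240.
A1 regrets: 260, 0, 0, 40 → max 260
A2 regrets: 160, 190, 80, 0 → max 190
A3 regrets: 30, 280, 240, 250 → max 280
A4 regrets: 0, 80, 290, 210 → max 290
A5 regrets: 130, 170, 290, 100 → max 290
Smallest max regret = 190 → A2.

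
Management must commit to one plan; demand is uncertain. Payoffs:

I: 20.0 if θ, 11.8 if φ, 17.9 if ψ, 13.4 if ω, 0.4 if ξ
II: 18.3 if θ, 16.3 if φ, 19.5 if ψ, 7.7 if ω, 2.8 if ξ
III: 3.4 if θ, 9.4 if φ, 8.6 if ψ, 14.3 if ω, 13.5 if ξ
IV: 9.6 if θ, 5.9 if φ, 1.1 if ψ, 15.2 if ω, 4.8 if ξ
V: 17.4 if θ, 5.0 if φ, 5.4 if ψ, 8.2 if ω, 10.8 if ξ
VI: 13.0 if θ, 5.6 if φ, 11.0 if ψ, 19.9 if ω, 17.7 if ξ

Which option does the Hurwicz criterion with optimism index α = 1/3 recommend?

VI

I: 1/3·20.0 + 2/3·0.4 = 104/15
II: 1/3·19.5 + 2/3·2.8 = 251/30
III: 1/3·14.3 + 2/3·3.4 = 211/30
IV: 1/3·15.2 + 2/3·1.1 = 5.8
V: 1/3·17.4 + 2/3·5.0 = 137/15
VI: 1/3·19.9 + 2/3·5.6 = 311/30
Highest Hurwicz score = 311/30 → VI.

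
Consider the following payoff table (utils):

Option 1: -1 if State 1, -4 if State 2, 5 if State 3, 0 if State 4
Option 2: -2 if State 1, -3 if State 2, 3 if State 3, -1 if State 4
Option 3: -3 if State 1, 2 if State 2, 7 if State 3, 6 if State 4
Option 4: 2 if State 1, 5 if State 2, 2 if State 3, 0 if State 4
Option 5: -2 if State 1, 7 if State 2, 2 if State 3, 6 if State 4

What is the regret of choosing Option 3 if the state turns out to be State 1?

5

Best payoff under State 1 is 2.
Regret = 2 − (-3) = 5.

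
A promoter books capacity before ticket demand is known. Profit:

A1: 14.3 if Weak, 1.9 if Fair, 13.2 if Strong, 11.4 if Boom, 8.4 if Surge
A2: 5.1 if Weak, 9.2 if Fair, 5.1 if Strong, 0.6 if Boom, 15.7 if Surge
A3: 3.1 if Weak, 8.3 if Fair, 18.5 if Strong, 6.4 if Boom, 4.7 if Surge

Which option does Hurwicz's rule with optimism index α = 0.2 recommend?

A1: 0.2·14.3 + 0.8·1.9 = 4.38
A2: 0.2·15.7 + 0.8·0.6 = 3.62
A3: 0.2·18.5 + 0.8·3.1 = 6.18
Highest Hurwicz score = 6.18 → A3.

A3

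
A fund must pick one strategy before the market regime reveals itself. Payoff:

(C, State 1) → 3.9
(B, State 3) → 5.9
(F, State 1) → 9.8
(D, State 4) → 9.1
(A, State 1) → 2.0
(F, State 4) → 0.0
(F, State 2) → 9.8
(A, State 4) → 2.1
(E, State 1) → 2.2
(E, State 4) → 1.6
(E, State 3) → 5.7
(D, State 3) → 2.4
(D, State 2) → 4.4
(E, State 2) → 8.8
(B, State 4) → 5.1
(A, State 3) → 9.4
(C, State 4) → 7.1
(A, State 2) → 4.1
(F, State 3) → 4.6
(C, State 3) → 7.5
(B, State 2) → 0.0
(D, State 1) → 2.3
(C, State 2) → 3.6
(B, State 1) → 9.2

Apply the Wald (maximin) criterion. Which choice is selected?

C

Row minima: A=2.0, B=0.0, C=3.6, D=2.3, E=1.6, F=0.0
Best worst-case = 3.6 → C.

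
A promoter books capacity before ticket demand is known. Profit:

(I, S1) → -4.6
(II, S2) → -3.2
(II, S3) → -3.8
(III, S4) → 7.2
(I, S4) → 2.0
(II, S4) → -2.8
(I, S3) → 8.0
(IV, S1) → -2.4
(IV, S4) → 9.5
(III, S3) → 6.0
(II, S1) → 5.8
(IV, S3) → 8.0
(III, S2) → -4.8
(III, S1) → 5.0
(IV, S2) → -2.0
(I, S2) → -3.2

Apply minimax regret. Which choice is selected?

Column bests: S1=5.8, S2=-2.0, S3=8.0, S4=9.5.
I regrets: 10.4, 1.2, 0.0, 7.5 → max 10.4
II regrets: 0.0, 1.2, 11.8, 12.3 → max 12.3
III regrets: 0.8, 2.8, 2.0, 2.3 → max 2.8
IV regrets: 8.2, 0.0, 0.0, 0.0 → max 8.2
Smallest max regret = 2.8 → III.

III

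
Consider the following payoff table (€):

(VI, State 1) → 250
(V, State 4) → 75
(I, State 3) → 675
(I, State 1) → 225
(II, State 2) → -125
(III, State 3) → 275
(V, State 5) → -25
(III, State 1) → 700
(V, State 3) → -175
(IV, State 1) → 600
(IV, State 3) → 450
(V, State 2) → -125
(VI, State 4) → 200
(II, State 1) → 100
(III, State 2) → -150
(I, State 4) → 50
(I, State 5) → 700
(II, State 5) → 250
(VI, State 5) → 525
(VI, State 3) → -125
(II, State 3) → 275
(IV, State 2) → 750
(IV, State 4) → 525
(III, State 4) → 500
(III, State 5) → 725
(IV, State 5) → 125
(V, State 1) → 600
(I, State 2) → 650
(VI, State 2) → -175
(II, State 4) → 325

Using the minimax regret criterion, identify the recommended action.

Column bests: State 1=700, State 2=750, State 3=675, State 4=525, State 5=725.
I regrets: 475, 100, 0, 475, 25 → max 475
II regrets: 600, 875, 400, 200, 475 → max 875
III regrets: 0, 900, 400, 25, 0 → max 900
IV regrets: 100, 0, 225, 0, 600 → max 600
V regrets: 100, 875, 850, 450, 750 → max 875
VI regrets: 450, 925, 800, 325, 200 → max 925
Smallest max regret = 475 → I.

I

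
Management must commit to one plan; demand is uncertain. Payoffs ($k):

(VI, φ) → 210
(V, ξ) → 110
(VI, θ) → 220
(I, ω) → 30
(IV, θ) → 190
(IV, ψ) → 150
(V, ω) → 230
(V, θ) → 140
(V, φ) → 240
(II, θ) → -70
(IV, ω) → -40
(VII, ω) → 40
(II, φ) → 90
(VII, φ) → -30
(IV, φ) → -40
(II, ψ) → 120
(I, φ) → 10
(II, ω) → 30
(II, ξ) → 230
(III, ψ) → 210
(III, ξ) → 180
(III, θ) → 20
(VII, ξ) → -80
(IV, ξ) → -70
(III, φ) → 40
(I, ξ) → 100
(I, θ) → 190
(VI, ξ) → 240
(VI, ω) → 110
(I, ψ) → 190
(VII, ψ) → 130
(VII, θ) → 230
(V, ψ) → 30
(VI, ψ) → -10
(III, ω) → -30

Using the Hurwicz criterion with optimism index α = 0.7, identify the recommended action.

I: 0.7·190 + 0.3·10 = 136
II: 0.7·230 + 0.3·(-70) = 140
III: 0.7·210 + 0.3·(-30) = 138
IV: 0.7·190 + 0.3·(-70) = 112
V: 0.7·240 + 0.3·30 = 177
VI: 0.7·240 + 0.3·(-10) = 165
VII: 0.7·230 + 0.3·(-80) = 137
Highest Hurwicz score = 177 → V.

V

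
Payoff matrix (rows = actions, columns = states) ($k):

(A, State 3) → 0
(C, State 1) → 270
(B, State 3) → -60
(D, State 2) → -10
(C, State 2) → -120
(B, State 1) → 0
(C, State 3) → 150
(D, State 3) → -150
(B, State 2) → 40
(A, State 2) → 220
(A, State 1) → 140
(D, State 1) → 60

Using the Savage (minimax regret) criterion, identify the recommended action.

Column bests: State 1=270, State 2=220, State 3=150.
A regrets: 130, 0, 150 → max 150
B regrets: 270, 180, 210 → max 270
C regrets: 0, 340, 0 → max 340
D regrets: 210, 230, 300 → max 300
Smallest max regret = 150 → A.

A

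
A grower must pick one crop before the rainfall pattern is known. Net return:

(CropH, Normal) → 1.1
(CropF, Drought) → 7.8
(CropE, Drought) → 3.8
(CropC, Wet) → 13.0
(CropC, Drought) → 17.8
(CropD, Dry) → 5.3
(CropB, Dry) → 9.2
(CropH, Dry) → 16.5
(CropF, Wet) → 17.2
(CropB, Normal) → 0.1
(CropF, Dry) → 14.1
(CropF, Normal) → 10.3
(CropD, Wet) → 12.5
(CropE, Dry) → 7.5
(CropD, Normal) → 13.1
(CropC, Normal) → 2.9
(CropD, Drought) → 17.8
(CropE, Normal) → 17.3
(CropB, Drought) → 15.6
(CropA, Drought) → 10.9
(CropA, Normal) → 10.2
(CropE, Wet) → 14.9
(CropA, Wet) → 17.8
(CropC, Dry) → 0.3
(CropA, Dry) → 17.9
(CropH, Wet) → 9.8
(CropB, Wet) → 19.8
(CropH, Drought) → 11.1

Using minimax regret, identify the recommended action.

CropA

Column bests: Drought=17.8, Dry=17.9, Normal=17.3, Wet=19.8.
CropF regrets: 10.0, 3.8, 7.0, 2.6 → max 10.0
CropD regrets: 0.0, 12.6, 4.2, 7.3 → max 12.6
CropH regrets: 6.7, 1.4, 16.2, 10.0 → max 16.2
CropB regrets: 2.2, 8.7, 17.2, 0.0 → max 17.2
CropE regrets: 14.0, 10.4, 0.0, 4.9 → max 14.0
CropC regrets: 0.0, 17.6, 14.4, 6.8 → max 17.6
CropA regrets: 6.9, 0.0, 7.1, 2.0 → max 7.1
Smallest max regret = 7.1 → CropA.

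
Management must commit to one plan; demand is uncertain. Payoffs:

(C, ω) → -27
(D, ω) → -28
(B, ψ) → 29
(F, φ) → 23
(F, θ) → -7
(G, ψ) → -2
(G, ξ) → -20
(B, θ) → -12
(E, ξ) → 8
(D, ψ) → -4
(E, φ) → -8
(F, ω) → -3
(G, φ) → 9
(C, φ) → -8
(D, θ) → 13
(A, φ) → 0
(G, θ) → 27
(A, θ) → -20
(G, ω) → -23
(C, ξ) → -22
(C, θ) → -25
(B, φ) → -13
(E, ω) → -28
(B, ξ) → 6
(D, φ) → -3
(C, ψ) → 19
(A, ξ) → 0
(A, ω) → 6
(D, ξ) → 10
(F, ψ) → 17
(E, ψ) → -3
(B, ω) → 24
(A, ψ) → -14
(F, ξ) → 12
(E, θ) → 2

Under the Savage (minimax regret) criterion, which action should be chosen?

F

Column bests: θ=27, φ=23, ψ=29, ω=24, ξ=12.
A regrets: 47, 23, 43, 18, 12 → max 47
B regrets: 39, 36, 0, 0, 6 → max 39
C regrets: 52, 31, 10, 51, 34 → max 52
D regrets: 14, 26, 33, 52, 2 → max 52
E regrets: 25, 31, 32, 52, 4 → max 52
F regrets: 34, 0, 12, 27, 0 → max 34
G regrets: 0, 14, 31, 47, 32 → max 47
Smallest max regret = 34 → F.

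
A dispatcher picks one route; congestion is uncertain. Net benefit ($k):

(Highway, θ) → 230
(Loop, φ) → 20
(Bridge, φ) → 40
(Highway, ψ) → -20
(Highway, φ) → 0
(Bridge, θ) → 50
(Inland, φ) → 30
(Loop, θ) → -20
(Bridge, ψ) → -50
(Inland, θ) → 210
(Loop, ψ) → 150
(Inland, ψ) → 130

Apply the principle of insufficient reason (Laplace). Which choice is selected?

Row averages: Loop=50, Bridge=40/3, Inland=370/3, Highway=70
Highest average = 370/3 → Inland.

Inland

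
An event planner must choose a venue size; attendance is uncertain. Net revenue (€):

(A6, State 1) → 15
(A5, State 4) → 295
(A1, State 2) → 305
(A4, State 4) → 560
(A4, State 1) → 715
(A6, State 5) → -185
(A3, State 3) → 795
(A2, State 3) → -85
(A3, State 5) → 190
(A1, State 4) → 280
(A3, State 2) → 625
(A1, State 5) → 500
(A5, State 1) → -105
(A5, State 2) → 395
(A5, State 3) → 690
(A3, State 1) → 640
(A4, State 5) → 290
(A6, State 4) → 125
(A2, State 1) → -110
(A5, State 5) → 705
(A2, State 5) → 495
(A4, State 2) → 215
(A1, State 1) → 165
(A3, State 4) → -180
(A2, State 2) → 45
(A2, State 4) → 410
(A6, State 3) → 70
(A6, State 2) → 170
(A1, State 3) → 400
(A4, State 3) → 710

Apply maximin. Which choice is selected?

Row minima: A1=165, A2=-110, A3=-180, A4=215, A5=-105, A6=-185
Best worst-case = 215 → A4.

A4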